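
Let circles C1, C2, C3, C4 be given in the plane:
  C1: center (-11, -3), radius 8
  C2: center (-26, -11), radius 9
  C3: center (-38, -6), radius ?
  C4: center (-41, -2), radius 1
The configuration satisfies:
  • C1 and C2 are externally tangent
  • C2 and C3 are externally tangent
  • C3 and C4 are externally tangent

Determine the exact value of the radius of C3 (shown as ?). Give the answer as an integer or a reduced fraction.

1. [ext C2·C3]  r_C3² + 18r_C3 − 88 = 0  ⇒  r_C3 = 4 (r>0 drops 1)
2. [ext C3·C4]  r_C3² + 2r_C3 − 24 = 0  ⇒  r_C3 = 4 (r>0 drops 1)

4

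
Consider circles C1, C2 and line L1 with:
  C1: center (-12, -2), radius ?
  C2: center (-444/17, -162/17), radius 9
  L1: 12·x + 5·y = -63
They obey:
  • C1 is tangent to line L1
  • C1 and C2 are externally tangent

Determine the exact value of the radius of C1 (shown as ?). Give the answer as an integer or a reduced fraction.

1. [C1‖L1]  r_C1² − 49 = 0  ⇒  r_C1 = 7 (r>0 drops 1)
2. [ext C1·C2]  r_C1² + 18r_C1 − 175 = 0  ⇒  r_C1 = 7 (r>0 drops 1)

7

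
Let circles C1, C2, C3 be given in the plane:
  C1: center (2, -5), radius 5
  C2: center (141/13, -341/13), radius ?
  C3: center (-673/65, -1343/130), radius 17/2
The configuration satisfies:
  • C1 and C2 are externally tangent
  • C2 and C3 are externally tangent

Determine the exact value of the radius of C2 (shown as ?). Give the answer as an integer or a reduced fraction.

18

1. [ext C1·C2]  r_C2² + 10r_C2 − 504 = 0  ⇒  r_C2 = 18 (r>0 drops 1)
2. [ext C2·C3]  r_C2² + 17r_C2 − 630 = 0  ⇒  r_C2 = 18 (r>0 drops 1)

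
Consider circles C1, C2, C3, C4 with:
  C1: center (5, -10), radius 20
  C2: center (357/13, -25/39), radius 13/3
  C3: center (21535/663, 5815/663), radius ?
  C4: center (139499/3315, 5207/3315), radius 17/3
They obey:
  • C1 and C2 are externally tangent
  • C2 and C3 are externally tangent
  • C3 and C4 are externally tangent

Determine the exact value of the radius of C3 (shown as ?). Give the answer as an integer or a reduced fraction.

19/3

1. [ext C2·C3]  r_C3² + (26/3)r_C3 − 95 = 0  ⇒  r_C3 = 19/3 (r>0 drops 1)
2. [ext C3·C4]  r_C3² + (34/3)r_C3 − 1007/9 = 0  ⇒  r_C3 = 19/3 (r>0 drops 1)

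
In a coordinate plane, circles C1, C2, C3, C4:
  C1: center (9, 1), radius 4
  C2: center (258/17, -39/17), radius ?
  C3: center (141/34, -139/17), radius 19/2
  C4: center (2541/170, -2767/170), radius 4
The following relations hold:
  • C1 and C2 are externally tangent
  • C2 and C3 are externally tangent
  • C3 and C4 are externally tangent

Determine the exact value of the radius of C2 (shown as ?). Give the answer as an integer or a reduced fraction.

1. [ext C1·C2]  r_C2² + 8r_C2 − 33 = 0  ⇒  r_C2 = 3 (r>0 drops 1)
2. [ext C2·C3]  r_C2² + 19r_C2 − 66 = 0  ⇒  r_C2 = 3 (r>0 drops 1)

3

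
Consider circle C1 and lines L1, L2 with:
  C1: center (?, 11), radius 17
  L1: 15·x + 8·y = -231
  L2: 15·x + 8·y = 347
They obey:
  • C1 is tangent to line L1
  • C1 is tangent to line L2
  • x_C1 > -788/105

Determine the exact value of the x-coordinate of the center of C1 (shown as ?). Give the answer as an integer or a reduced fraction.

-2

1. [C1‖L1]  x_C1² + (638/15)x_C1 + 1216/15 = 0  ⇒  x_C1 = -608/15 or -2
2. [C1‖L2]  x_C1² − (518/15)x_C1 − 1096/15 = 0  ⇒  x_C1 = -2 or 548/15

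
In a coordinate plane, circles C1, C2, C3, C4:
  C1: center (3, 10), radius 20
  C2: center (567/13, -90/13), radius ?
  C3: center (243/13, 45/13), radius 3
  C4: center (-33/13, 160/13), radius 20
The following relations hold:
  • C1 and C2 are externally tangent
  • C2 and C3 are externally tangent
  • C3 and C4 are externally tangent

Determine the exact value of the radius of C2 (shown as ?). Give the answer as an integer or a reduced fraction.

1. [ext C1·C2]  r_C2² + 40r_C2 − 1536 = 0  ⇒  r_C2 = 24 (r>0 drops 1)
2. [ext C2·C3]  r_C2² + 6r_C2 − 720 = 0  ⇒  r_C2 = 24 (r>0 drops 1)

24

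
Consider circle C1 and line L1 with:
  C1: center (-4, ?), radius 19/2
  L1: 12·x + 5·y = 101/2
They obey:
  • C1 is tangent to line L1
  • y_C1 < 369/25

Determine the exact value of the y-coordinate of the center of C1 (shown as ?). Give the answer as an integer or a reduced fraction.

-5

1. [C1‖L1]  y_C1² − (197/5)y_C1 − 222 = 0  ⇒  y_C1 = -5 or 222/5
2. given y_C1 < 369/25: keep -5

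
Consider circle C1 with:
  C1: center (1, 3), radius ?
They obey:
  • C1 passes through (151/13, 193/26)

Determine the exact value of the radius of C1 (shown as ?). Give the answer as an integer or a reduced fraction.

23/2

1. [C1∋P]  r_C1² − 529/4 = 0  ⇒  r_C1 = 23/2 (r>0 drops 1)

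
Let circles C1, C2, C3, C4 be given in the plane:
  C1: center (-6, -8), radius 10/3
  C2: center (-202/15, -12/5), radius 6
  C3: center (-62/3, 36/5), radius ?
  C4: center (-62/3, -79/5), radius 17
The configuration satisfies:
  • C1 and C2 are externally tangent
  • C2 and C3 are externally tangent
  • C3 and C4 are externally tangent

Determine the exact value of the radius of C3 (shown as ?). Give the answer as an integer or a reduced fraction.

6

1. [ext C2·C3]  r_C3² + 12r_C3 − 108 = 0  ⇒  r_C3 = 6 (r>0 drops 1)
2. [ext C3·C4]  r_C3² + 34r_C3 − 240 = 0  ⇒  r_C3 = 6 (r>0 drops 1)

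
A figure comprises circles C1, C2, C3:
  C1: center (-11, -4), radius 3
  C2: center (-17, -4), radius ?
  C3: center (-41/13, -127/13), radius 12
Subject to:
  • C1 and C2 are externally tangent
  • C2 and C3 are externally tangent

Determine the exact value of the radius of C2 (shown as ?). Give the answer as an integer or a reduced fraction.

3

1. [ext C1·C2]  r_C2² + 6r_C2 − 27 = 0  ⇒  r_C2 = 3 (r>0 drops 1)
2. [ext C2·C3]  r_C2² + 24r_C2 − 81 = 0  ⇒  r_C2 = 3 (r>0 drops 1)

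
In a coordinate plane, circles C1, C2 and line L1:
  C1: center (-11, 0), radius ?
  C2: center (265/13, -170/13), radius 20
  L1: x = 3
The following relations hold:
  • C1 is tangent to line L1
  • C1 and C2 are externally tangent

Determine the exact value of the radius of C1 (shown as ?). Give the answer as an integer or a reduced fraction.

14

1. [C1‖L1]  r_C1² − 196 = 0  ⇒  r_C1 = 14 (r>0 drops 1)
2. [ext C1·C2]  r_C1² + 40r_C1 − 756 = 0  ⇒  r_C1 = 14 (r>0 drops 1)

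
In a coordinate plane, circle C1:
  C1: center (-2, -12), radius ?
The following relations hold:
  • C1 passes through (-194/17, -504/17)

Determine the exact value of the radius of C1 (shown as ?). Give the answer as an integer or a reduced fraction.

20

1. [C1∋P]  r_C1² − 400 = 0  ⇒  r_C1 = 20 (r>0 drops 1)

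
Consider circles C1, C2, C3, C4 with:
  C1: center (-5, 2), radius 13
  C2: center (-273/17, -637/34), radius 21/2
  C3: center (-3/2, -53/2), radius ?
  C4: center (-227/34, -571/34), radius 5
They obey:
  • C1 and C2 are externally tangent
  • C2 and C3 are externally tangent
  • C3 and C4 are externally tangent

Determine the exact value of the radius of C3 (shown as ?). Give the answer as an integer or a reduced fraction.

1. [ext C2·C3]  r_C3² + 21r_C3 − 162 = 0  ⇒  r_C3 = 6 (r>0 drops 1)
2. [ext C3·C4]  r_C3² + 10r_C3 − 96 = 0  ⇒  r_C3 = 6 (r>0 drops 1)

6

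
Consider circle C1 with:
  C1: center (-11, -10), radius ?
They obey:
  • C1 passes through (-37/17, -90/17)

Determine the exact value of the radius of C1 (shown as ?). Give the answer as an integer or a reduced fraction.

1. [C1∋P]  r_C1² − 100 = 0  ⇒  r_C1 = 10 (r>0 drops 1)

10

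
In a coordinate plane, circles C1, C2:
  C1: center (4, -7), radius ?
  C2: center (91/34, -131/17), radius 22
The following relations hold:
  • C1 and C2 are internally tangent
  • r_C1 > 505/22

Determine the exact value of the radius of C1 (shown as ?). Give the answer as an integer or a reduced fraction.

1. [int C1,C2]  r_C1² − 44r_C1 + 1927/4 = 0  ⇒  r_C1 = 41/2 or 47/2
2. given r_C1 > 505/22: keep 47/2

47/2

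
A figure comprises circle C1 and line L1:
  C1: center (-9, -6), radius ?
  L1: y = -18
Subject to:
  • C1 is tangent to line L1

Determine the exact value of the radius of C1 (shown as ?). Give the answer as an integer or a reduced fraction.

1. [C1‖L1]  r_C1² − 144 = 0  ⇒  r_C1 = 12 (r>0 drops 1)

12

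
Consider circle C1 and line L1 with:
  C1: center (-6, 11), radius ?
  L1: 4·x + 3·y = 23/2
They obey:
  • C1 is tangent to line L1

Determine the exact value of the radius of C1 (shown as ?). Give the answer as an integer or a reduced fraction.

1/2

1. [C1‖L1]  r_C1² − 1/4 = 0  ⇒  r_C1 = 1/2 (r>0 drops 1)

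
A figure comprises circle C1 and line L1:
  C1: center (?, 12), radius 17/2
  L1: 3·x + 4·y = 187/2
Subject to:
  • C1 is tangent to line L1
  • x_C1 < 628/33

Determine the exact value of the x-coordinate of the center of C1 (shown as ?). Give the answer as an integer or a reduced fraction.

1. [C1‖L1]  x_C1² − (91/3)x_C1 + 88/3 = 0  ⇒  x_C1 = 1 or 88/3
2. given x_C1 < 628/33: keep 1

1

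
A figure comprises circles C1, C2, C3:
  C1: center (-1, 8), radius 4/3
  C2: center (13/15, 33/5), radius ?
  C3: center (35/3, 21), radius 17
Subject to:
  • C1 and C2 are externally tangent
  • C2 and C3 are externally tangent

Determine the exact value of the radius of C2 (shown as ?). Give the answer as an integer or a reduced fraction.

1

1. [ext C1·C2]  r_C2² + (8/3)r_C2 − 11/3 = 0  ⇒  r_C2 = 1 (r>0 drops 1)
2. [ext C2·C3]  r_C2² + 34r_C2 − 35 = 0  ⇒  r_C2 = 1 (r>0 drops 1)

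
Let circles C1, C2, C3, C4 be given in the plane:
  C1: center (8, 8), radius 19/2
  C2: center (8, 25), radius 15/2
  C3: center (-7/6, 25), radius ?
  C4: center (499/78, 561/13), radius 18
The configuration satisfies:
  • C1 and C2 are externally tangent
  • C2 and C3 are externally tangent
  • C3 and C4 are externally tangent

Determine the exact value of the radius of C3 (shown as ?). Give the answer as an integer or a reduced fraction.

1. [ext C2·C3]  r_C3² + 15r_C3 − 250/9 = 0  ⇒  r_C3 = 5/3 (r>0 drops 1)
2. [ext C3·C4]  r_C3² + 36r_C3 − 565/9 = 0  ⇒  r_C3 = 5/3 (r>0 drops 1)

5/3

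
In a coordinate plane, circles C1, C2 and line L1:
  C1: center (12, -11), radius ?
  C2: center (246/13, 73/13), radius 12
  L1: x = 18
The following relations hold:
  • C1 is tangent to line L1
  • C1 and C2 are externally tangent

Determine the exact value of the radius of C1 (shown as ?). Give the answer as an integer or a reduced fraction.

6

1. [C1‖L1]  r_C1² − 36 = 0  ⇒  r_C1 = 6 (r>0 drops 1)
2. [ext C1·C2]  r_C1² + 24r_C1 − 180 = 0  ⇒  r_C1 = 6 (r>0 drops 1)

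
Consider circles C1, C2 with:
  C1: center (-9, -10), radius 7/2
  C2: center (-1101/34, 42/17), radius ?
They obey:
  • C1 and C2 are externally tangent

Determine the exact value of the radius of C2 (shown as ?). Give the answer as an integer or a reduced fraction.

1. [ext C1·C2]  r_C2² + 7r_C2 − 690 = 0  ⇒  r_C2 = 23 (r>0 drops 1)

23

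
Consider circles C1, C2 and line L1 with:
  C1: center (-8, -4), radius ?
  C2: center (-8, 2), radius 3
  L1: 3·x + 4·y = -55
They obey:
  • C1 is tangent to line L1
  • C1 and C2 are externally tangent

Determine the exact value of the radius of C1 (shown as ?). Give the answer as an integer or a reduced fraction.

1. [C1‖L1]  r_C1² − 9 = 0  ⇒  r_C1 = 3 (r>0 drops 1)
2. [ext C1·C2]  r_C1² + 6r_C1 − 27 = 0  ⇒  r_C1 = 3 (r>0 drops 1)

3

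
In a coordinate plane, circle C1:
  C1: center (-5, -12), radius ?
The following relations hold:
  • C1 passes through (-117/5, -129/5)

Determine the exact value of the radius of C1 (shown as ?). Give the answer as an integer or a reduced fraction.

1. [C1∋P]  r_C1² − 529 = 0  ⇒  r_C1 = 23 (r>0 drops 1)

23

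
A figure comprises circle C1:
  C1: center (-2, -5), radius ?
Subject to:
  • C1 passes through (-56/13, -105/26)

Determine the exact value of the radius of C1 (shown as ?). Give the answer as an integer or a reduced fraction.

1. [C1∋P]  r_C1² − 25/4 = 0  ⇒  r_C1 = 5/2 (r>0 drops 1)

5/2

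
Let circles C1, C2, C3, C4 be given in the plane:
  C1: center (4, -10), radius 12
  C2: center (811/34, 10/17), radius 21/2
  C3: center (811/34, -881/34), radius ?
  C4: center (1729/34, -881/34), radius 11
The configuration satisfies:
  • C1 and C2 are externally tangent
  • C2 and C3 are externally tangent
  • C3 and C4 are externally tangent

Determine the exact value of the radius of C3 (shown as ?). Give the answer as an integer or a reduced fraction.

1. [ext C2·C3]  r_C3² + 21r_C3 − 592 = 0  ⇒  r_C3 = 16 (r>0 drops 1)
2. [ext C3·C4]  r_C3² + 22r_C3 − 608 = 0  ⇒  r_C3 = 16 (r>0 drops 1)

16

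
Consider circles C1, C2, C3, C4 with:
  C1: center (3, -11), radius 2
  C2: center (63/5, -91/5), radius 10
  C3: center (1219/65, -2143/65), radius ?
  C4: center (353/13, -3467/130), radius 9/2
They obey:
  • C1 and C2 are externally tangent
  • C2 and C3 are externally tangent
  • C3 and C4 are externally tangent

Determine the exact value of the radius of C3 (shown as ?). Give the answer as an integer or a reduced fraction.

6

1. [ext C2·C3]  r_C3² + 20r_C3 − 156 = 0  ⇒  r_C3 = 6 (r>0 drops 1)
2. [ext C3·C4]  r_C3² + 9r_C3 − 90 = 0  ⇒  r_C3 = 6 (r>0 drops 1)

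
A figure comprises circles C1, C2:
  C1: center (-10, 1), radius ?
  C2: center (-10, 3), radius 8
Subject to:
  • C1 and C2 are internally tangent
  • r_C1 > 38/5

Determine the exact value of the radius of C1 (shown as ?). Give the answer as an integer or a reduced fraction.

1. [int C1,C2]  r_C1² − 16r_C1 + 60 = 0  ⇒  r_C1 = 6 or 10
2. given r_C1 > 38/5: keep 10

10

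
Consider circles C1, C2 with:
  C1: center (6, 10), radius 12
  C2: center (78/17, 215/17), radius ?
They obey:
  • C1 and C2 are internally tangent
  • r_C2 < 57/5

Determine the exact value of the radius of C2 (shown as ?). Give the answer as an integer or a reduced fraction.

9

1. [int C1,C2]  r_C2² − 24r_C2 + 135 = 0  ⇒  r_C2 = 9 or 15
2. given r_C2 < 57/5: keep 9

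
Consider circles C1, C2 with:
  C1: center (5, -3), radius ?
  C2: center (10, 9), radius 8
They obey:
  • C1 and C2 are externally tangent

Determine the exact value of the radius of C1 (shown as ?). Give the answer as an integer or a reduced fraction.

5

1. [ext C1·C2]  r_C1² + 16r_C1 − 105 = 0  ⇒  r_C1 = 5 (r>0 drops 1)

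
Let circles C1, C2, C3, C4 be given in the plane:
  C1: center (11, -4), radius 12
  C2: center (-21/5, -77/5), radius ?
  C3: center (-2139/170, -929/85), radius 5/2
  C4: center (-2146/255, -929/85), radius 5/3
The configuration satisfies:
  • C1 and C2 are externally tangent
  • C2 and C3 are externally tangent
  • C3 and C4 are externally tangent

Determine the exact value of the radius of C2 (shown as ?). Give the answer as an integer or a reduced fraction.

1. [ext C1·C2]  r_C2² + 24r_C2 − 217 = 0  ⇒  r_C2 = 7 (r>0 drops 1)
2. [ext C2·C3]  r_C2² + 5r_C2 − 84 = 0  ⇒  r_C2 = 7 (r>0 drops 1)

7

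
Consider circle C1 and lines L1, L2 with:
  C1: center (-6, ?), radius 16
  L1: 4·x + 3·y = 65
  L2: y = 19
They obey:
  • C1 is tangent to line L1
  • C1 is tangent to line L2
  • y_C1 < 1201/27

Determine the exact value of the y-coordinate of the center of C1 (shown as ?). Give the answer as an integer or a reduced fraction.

1. [C1‖L1]  y_C1² − (178/3)y_C1 + 169 = 0  ⇒  y_C1 = 3 or 169/3
2. [C1‖L2]  y_C1² − 38y_C1 + 105 = 0  ⇒  y_C1 = 3 or 35

3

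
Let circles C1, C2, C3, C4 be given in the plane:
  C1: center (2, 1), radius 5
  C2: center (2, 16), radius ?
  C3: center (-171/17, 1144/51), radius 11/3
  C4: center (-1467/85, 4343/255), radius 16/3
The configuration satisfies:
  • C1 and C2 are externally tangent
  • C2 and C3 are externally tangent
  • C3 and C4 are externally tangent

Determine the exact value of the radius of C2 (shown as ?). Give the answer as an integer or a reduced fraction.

10

1. [ext C1·C2]  r_C2² + 10r_C2 − 200 = 0  ⇒  r_C2 = 10 (r>0 drops 1)
2. [ext C2·C3]  r_C2² + (22/3)r_C2 − 520/3 = 0  ⇒  r_C2 = 10 (r>0 drops 1)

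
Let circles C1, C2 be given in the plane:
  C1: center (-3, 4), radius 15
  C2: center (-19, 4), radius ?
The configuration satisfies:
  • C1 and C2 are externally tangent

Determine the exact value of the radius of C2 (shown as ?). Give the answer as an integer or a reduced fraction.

1

1. [ext C1·C2]  r_C2² + 30r_C2 − 31 = 0  ⇒  r_C2 = 1 (r>0 drops 1)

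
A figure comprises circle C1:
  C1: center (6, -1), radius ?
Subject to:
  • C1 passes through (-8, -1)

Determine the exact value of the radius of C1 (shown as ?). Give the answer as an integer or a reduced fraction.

14

1. [C1∋P]  r_C1² − 196 = 0  ⇒  r_C1 = 14 (r>0 drops 1)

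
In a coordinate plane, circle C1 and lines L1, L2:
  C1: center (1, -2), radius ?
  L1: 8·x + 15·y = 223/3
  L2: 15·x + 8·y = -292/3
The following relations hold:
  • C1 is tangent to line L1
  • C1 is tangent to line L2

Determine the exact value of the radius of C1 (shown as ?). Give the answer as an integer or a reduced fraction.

17/3

1. [C1‖L1]  r_C1² − 289/9 = 0  ⇒  r_C1 = 17/3 (r>0 drops 1)
2. [C1‖L2]  r_C1² − 289/9 = 0  ⇒  r_C1 = 17/3 (r>0 drops 1)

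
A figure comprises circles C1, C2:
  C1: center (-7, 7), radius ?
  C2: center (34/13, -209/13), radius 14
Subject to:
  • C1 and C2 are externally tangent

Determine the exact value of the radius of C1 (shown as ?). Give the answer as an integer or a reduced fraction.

1. [ext C1·C2]  r_C1² + 28r_C1 − 429 = 0  ⇒  r_C1 = 11 (r>0 drops 1)

11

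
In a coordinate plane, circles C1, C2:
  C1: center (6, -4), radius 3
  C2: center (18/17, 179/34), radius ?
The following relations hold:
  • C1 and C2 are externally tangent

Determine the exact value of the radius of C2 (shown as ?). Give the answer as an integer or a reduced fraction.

15/2

1. [ext C1·C2]  r_C2² + 6r_C2 − 405/4 = 0  ⇒  r_C2 = 15/2 (r>0 drops 1)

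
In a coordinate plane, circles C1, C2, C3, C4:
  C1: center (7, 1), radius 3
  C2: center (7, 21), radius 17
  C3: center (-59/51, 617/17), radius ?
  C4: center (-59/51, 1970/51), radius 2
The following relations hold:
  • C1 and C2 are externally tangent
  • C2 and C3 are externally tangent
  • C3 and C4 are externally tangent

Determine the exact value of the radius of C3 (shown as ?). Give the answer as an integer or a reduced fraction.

1/3

1. [ext C2·C3]  r_C3² + 34r_C3 − 103/9 = 0  ⇒  r_C3 = 1/3 (r>0 drops 1)
2. [ext C3·C4]  r_C3² + 4r_C3 − 13/9 = 0  ⇒  r_C3 = 1/3 (r>0 drops 1)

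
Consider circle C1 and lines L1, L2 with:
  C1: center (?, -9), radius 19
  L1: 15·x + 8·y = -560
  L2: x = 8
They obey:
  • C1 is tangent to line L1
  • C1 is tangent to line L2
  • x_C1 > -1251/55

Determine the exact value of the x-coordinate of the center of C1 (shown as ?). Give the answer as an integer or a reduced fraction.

-11

1. [C1‖L1]  x_C1² + (976/15)x_C1 + 8921/15 = 0  ⇒  x_C1 = -811/15 or -11
2. [C1‖L2]  x_C1² − 16x_C1 − 297 = 0  ⇒  x_C1 = -11 or 27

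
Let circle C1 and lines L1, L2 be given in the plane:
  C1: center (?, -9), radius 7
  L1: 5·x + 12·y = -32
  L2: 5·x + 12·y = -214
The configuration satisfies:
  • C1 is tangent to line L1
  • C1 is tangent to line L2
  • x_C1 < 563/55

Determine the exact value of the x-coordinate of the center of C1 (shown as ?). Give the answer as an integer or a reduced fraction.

-3

1. [C1‖L1]  x_C1² − (152/5)x_C1 − 501/5 = 0  ⇒  x_C1 = -3 or 167/5
2. [C1‖L2]  x_C1² + (212/5)x_C1 + 591/5 = 0  ⇒  x_C1 = -197/5 or -3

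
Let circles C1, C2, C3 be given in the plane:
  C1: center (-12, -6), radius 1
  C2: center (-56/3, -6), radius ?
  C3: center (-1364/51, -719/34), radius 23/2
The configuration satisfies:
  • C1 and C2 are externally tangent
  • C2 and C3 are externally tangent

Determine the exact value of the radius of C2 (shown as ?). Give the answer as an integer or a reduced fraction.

17/3

1. [ext C1·C2]  r_C2² + 2r_C2 − 391/9 = 0  ⇒  r_C2 = 17/3 (r>0 drops 1)
2. [ext C2·C3]  r_C2² + 23r_C2 − 1462/9 = 0  ⇒  r_C2 = 17/3 (r>0 drops 1)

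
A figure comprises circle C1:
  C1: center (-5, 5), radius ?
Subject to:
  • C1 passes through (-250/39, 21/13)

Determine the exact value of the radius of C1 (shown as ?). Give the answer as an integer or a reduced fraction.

11/3

1. [C1∋P]  r_C1² − 121/9 = 0  ⇒  r_C1 = 11/3 (r>0 drops 1)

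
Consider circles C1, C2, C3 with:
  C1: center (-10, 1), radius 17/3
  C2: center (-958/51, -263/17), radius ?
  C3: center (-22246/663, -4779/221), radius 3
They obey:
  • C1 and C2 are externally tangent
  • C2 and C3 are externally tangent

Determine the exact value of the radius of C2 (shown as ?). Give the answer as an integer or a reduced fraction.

1. [ext C1·C2]  r_C2² + (34/3)r_C2 − 949/3 = 0  ⇒  r_C2 = 13 (r>0 drops 1)
2. [ext C2·C3]  r_C2² + 6r_C2 − 247 = 0  ⇒  r_C2 = 13 (r>0 drops 1)

13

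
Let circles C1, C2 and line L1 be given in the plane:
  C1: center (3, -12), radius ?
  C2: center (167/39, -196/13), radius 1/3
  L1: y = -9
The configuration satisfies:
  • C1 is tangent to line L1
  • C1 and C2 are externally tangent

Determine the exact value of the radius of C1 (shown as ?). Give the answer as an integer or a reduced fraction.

1. [C1‖L1]  r_C1² − 9 = 0  ⇒  r_C1 = 3 (r>0 drops 1)
2. [ext C1·C2]  r_C1² + (2/3)r_C1 − 11 = 0  ⇒  r_C1 = 3 (r>0 drops 1)

3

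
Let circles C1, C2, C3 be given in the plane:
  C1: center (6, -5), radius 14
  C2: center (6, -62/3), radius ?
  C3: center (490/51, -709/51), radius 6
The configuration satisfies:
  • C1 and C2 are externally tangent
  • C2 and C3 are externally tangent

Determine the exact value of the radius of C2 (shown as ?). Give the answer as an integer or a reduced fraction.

5/3

1. [ext C1·C2]  r_C2² + 28r_C2 − 445/9 = 0  ⇒  r_C2 = 5/3 (r>0 drops 1)
2. [ext C2·C3]  r_C2² + 12r_C2 − 205/9 = 0  ⇒  r_C2 = 5/3 (r>0 drops 1)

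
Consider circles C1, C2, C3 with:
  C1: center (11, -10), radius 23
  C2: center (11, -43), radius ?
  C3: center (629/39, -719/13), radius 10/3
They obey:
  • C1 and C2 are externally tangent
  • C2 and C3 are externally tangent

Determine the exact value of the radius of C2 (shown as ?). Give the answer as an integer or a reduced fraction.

10

1. [ext C1·C2]  r_C2² + 46r_C2 − 560 = 0  ⇒  r_C2 = 10 (r>0 drops 1)
2. [ext C2·C3]  r_C2² + (20/3)r_C2 − 500/3 = 0  ⇒  r_C2 = 10 (r>0 drops 1)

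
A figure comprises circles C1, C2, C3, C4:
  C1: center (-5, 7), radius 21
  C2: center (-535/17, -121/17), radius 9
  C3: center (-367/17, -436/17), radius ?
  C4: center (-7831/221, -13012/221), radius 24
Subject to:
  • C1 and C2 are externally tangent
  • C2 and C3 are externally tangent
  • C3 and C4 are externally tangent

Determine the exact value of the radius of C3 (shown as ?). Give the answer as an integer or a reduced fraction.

1. [ext C2·C3]  r_C3² + 18r_C3 − 360 = 0  ⇒  r_C3 = 12 (r>0 drops 1)
2. [ext C3·C4]  r_C3² + 48r_C3 − 720 = 0  ⇒  r_C3 = 12 (r>0 drops 1)

12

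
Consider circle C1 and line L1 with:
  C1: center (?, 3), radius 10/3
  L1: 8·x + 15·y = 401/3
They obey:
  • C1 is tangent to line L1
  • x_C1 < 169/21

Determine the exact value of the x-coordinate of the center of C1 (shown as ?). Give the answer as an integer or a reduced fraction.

4

1. [C1‖L1]  x_C1² − (133/6)x_C1 + 218/3 = 0  ⇒  x_C1 = 4 or 109/6
2. given x_C1 < 169/21: keep 4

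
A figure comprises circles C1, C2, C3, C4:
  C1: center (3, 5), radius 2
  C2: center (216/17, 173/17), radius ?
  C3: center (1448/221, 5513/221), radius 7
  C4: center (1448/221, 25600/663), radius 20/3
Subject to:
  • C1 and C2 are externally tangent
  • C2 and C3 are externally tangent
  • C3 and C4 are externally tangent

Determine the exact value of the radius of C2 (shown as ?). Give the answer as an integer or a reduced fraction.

9

1. [ext C1·C2]  r_C2² + 4r_C2 − 117 = 0  ⇒  r_C2 = 9 (r>0 drops 1)
2. [ext C2·C3]  r_C2² + 14r_C2 − 207 = 0  ⇒  r_C2 = 9 (r>0 drops 1)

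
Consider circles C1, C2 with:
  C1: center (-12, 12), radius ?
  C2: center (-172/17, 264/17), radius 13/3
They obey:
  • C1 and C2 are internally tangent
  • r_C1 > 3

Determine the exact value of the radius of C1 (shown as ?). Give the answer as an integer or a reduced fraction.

1. [int C1,C2]  r_C1² − (26/3)r_C1 + 25/9 = 0  ⇒  r_C1 = 1/3 or 25/3
2. given r_C1 > 3: keep 25/3

25/3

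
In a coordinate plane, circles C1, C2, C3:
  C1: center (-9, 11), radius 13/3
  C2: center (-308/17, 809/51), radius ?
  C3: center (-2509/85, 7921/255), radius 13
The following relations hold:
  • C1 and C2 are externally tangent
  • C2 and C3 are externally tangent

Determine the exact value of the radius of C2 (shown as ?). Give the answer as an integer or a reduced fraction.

6

1. [ext C1·C2]  r_C2² + (26/3)r_C2 − 88 = 0  ⇒  r_C2 = 6 (r>0 drops 1)
2. [ext C2·C3]  r_C2² + 26r_C2 − 192 = 0  ⇒  r_C2 = 6 (r>0 drops 1)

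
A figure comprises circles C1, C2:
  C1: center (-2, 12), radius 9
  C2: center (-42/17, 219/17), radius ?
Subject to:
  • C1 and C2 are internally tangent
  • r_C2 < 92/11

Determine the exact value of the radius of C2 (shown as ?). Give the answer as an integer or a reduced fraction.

1. [int C1,C2]  r_C2² − 18r_C2 + 80 = 0  ⇒  r_C2 = 8 or 10
2. given r_C2 < 92/11: keep 8

8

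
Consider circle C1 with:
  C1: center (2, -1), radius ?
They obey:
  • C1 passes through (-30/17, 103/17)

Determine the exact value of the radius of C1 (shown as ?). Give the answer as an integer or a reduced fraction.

1. [C1∋P]  r_C1² − 64 = 0  ⇒  r_C1 = 8 (r>0 drops 1)

8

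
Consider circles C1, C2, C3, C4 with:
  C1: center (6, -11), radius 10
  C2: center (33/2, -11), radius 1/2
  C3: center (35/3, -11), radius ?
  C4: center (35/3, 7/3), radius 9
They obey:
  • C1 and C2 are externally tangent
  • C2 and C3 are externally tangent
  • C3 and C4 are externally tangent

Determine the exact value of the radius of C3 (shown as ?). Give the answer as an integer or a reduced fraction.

1. [ext C2·C3]  r_C3² + 1r_C3 − 208/9 = 0  ⇒  r_C3 = 13/3 (r>0 drops 1)
2. [ext C3·C4]  r_C3² + 18r_C3 − 871/9 = 0  ⇒  r_C3 = 13/3 (r>0 drops 1)

13/3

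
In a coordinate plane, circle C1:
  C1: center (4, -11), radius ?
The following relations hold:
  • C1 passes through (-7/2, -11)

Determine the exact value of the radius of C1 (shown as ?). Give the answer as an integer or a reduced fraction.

1. [C1∋P]  r_C1² − 225/4 = 0  ⇒  r_C1 = 15/2 (r>0 drops 1)

15/2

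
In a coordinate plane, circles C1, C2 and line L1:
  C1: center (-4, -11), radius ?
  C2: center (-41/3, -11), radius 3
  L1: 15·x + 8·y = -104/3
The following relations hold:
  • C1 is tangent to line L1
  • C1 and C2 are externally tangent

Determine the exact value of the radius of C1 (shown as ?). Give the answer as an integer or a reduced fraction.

1. [C1‖L1]  r_C1² − 400/9 = 0  ⇒  r_C1 = 20/3 (r>0 drops 1)
2. [ext C1·C2]  r_C1² + 6r_C1 − 760/9 = 0  ⇒  r_C1 = 20/3 (r>0 drops 1)

20/3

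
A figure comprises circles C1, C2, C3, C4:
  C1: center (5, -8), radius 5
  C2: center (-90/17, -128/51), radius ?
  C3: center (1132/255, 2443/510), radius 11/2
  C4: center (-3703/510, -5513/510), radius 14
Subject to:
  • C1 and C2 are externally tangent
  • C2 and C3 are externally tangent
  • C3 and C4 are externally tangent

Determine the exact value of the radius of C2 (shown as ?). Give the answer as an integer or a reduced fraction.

20/3

1. [ext C1·C2]  r_C2² + 10r_C2 − 1000/9 = 0  ⇒  r_C2 = 20/3 (r>0 drops 1)
2. [ext C2·C3]  r_C2² + 11r_C2 − 1060/9 = 0  ⇒  r_C2 = 20/3 (r>0 drops 1)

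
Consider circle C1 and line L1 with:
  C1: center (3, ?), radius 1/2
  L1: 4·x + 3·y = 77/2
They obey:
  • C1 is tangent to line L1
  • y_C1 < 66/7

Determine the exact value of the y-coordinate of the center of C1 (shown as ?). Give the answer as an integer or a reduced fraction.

8

1. [C1‖L1]  y_C1² − (53/3)y_C1 + 232/3 = 0  ⇒  y_C1 = 8 or 29/3
2. given y_C1 < 66/7: keep 8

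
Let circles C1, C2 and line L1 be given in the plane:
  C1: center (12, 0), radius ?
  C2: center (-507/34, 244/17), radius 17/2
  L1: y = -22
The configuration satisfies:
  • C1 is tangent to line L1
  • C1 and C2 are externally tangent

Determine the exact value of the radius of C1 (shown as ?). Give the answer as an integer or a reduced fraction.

1. [C1‖L1]  r_C1² − 484 = 0  ⇒  r_C1 = 22 (r>0 drops 1)
2. [ext C1·C2]  r_C1² + 17r_C1 − 858 = 0  ⇒  r_C1 = 22 (r>0 drops 1)

22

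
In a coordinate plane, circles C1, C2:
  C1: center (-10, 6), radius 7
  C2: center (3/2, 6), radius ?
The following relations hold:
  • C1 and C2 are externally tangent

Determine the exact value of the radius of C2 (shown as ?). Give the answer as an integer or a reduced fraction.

1. [ext C1·C2]  r_C2² + 14r_C2 − 333/4 = 0  ⇒  r_C2 = 9/2 (r>0 drops 1)

9/2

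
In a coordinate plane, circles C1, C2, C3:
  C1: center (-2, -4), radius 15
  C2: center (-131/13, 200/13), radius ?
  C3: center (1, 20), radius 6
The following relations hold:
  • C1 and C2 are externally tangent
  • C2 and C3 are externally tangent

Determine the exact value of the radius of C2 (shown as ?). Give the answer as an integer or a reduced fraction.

6

1. [ext C1·C2]  r_C2² + 30r_C2 − 216 = 0  ⇒  r_C2 = 6 (r>0 drops 1)
2. [ext C2·C3]  r_C2² + 12r_C2 − 108 = 0  ⇒  r_C2 = 6 (r>0 drops 1)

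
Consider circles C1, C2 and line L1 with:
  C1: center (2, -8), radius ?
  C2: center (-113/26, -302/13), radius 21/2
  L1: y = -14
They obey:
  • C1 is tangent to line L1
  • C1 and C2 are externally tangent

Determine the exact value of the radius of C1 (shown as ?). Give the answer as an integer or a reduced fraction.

6

1. [C1‖L1]  r_C1² − 36 = 0  ⇒  r_C1 = 6 (r>0 drops 1)
2. [ext C1·C2]  r_C1² + 21r_C1 − 162 = 0  ⇒  r_C1 = 6 (r>0 drops 1)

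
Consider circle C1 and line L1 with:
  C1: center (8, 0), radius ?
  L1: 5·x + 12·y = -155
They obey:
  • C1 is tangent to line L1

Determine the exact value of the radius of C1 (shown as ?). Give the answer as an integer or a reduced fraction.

15

1. [C1‖L1]  r_C1² − 225 = 0  ⇒  r_C1 = 15 (r>0 drops 1)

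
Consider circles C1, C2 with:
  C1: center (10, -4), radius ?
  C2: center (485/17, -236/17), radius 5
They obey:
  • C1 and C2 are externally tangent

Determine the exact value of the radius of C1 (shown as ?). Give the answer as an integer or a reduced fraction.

1. [ext C1·C2]  r_C1² + 10r_C1 − 416 = 0  ⇒  r_C1 = 16 (r>0 drops 1)

16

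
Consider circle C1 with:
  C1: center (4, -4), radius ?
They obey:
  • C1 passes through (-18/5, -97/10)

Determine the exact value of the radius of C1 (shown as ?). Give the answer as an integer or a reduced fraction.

19/2

1. [C1∋P]  r_C1² − 361/4 = 0  ⇒  r_C1 = 19/2 (r>0 drops 1)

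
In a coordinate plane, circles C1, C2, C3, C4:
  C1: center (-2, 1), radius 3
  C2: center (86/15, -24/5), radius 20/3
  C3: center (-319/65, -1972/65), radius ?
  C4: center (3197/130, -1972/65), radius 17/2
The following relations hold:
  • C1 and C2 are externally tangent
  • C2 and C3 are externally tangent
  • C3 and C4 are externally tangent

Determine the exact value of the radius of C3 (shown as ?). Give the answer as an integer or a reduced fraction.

21

1. [ext C2·C3]  r_C3² + (40/3)r_C3 − 721 = 0  ⇒  r_C3 = 21 (r>0 drops 1)
2. [ext C3·C4]  r_C3² + 17r_C3 − 798 = 0  ⇒  r_C3 = 21 (r>0 drops 1)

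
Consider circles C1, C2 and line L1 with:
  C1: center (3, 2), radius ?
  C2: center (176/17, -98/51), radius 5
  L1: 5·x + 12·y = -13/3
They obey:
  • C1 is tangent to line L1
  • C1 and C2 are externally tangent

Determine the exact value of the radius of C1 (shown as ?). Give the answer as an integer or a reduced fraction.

1. [C1‖L1]  r_C1² − 100/9 = 0  ⇒  r_C1 = 10/3 (r>0 drops 1)
2. [ext C1·C2]  r_C1² + 10r_C1 − 400/9 = 0  ⇒  r_C1 = 10/3 (r>0 drops 1)

10/3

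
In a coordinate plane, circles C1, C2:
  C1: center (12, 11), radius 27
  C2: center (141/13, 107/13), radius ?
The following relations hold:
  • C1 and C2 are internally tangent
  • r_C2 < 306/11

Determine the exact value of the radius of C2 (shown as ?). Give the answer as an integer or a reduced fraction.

24

1. [int C1,C2]  r_C2² − 54r_C2 + 720 = 0  ⇒  r_C2 = 24 or 30
2. given r_C2 < 306/11: keep 24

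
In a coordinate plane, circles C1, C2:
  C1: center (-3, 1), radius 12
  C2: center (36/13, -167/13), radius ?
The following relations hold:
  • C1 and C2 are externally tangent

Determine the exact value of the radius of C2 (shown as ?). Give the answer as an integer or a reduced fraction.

1. [ext C1·C2]  r_C2² + 24r_C2 − 81 = 0  ⇒  r_C2 = 3 (r>0 drops 1)

3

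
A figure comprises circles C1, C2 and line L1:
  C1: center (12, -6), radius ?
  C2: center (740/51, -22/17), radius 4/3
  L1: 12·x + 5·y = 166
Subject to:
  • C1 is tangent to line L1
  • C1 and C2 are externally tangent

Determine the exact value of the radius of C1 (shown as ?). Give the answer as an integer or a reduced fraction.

4

1. [C1‖L1]  r_C1² − 16 = 0  ⇒  r_C1 = 4 (r>0 drops 1)
2. [ext C1·C2]  r_C1² + (8/3)r_C1 − 80/3 = 0  ⇒  r_C1 = 4 (r>0 drops 1)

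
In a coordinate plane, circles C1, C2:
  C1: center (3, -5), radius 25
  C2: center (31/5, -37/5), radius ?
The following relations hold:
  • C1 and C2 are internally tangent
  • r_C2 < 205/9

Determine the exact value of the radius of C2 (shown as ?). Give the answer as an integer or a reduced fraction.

1. [int C1,C2]  r_C2² − 50r_C2 + 609 = 0  ⇒  r_C2 = 21 or 29
2. given r_C2 < 205/9: keep 21

21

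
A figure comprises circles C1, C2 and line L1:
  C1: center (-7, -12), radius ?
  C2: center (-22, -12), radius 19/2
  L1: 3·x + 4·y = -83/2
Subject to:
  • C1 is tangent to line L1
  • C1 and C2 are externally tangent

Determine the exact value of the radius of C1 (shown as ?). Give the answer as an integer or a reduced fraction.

1. [C1‖L1]  r_C1² − 121/4 = 0  ⇒  r_C1 = 11/2 (r>0 drops 1)
2. [ext C1·C2]  r_C1² + 19r_C1 − 539/4 = 0  ⇒  r_C1 = 11/2 (r>0 drops 1)

11/2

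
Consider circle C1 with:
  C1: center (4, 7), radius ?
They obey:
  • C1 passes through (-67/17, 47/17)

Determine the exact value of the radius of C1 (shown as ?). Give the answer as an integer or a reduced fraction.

9

1. [C1∋P]  r_C1² − 81 = 0  ⇒  r_C1 = 9 (r>0 drops 1)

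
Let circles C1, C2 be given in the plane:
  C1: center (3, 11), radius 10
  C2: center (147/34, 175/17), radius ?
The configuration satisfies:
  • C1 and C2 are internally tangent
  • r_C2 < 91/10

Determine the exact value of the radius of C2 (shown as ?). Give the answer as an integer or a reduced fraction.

17/2

1. [int C1,C2]  r_C2² − 20r_C2 + 391/4 = 0  ⇒  r_C2 = 17/2 or 23/2
2. given r_C2 < 91/10: keep 17/2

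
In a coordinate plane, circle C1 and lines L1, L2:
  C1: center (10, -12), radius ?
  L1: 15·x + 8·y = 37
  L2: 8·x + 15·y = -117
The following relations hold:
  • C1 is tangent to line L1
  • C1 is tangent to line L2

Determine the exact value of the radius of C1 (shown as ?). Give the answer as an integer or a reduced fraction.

1

1. [C1‖L1]  r_C1² − 1 = 0  ⇒  r_C1 = 1 (r>0 drops 1)
2. [C1‖L2]  r_C1² − 1 = 0  ⇒  r_C1 = 1 (r>0 drops 1)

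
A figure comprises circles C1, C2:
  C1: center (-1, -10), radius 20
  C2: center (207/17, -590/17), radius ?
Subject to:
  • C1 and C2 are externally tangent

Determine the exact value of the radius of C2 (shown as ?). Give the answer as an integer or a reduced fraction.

1. [ext C1·C2]  r_C2² + 40r_C2 − 384 = 0  ⇒  r_C2 = 8 (r>0 drops 1)

8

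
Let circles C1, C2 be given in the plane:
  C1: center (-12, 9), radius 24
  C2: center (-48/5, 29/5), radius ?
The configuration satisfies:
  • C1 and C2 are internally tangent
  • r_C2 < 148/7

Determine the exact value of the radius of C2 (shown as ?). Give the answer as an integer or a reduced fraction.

1. [int C1,C2]  r_C2² − 48r_C2 + 560 = 0  ⇒  r_C2 = 20 or 28
2. given r_C2 < 148/7: keep 20

20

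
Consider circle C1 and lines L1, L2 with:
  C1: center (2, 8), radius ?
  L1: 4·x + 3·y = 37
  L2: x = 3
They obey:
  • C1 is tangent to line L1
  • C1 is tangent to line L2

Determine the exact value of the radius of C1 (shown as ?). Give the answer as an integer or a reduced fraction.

1

1. [C1‖L1]  r_C1² − 1 = 0  ⇒  r_C1 = 1 (r>0 drops 1)
2. [C1‖L2]  r_C1² − 1 = 0  ⇒  r_C1 = 1 (r>0 drops 1)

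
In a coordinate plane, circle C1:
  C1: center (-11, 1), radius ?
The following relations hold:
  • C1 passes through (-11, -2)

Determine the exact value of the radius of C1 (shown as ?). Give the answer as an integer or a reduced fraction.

1. [C1∋P]  r_C1² − 9 = 0  ⇒  r_C1 = 3 (r>0 drops 1)

3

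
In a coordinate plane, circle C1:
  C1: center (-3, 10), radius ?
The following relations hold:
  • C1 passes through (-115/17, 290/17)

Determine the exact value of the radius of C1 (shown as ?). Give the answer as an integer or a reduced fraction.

8

1. [C1∋P]  r_C1² − 64 = 0  ⇒  r_C1 = 8 (r>0 drops 1)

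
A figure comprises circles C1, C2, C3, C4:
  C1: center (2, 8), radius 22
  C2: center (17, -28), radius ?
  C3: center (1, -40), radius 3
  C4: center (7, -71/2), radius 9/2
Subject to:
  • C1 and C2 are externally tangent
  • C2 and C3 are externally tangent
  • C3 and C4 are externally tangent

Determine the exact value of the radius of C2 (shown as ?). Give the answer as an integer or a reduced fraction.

1. [ext C1·C2]  r_C2² + 44r_C2 − 1037 = 0  ⇒  r_C2 = 17 (r>0 drops 1)
2. [ext C2·C3]  r_C2² + 6r_C2 − 391 = 0  ⇒  r_C2 = 17 (r>0 drops 1)

17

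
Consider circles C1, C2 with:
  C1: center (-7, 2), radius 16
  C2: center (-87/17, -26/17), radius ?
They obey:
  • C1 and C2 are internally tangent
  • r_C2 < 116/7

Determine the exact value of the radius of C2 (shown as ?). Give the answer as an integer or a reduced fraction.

12

1. [int C1,C2]  r_C2² − 32r_C2 + 240 = 0  ⇒  r_C2 = 12 or 20
2. given r_C2 < 116/7: keep 12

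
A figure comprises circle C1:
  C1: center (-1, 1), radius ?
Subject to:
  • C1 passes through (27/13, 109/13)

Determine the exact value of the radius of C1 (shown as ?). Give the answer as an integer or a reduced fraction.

8

1. [C1∋P]  r_C1² − 64 = 0  ⇒  r_C1 = 8 (r>0 drops 1)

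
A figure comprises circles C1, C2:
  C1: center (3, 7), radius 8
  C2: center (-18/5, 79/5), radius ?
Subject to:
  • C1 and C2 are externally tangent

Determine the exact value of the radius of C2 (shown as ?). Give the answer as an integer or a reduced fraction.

3

1. [ext C1·C2]  r_C2² + 16r_C2 − 57 = 0  ⇒  r_C2 = 3 (r>0 drops 1)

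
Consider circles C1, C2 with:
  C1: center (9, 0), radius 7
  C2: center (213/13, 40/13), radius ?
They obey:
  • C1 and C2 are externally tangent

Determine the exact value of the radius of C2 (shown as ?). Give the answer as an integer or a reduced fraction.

1. [ext C1·C2]  r_C2² + 14r_C2 − 15 = 0  ⇒  r_C2 = 1 (r>0 drops 1)

1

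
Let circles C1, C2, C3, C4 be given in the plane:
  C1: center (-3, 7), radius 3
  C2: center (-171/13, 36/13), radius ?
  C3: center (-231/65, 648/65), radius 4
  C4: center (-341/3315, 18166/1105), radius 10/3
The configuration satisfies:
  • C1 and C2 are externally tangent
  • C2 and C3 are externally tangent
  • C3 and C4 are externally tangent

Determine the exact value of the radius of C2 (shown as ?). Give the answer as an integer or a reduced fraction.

8

1. [ext C1·C2]  r_C2² + 6r_C2 − 112 = 0  ⇒  r_C2 = 8 (r>0 drops 1)
2. [ext C2·C3]  r_C2² + 8r_C2 − 128 = 0  ⇒  r_C2 = 8 (r>0 drops 1)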